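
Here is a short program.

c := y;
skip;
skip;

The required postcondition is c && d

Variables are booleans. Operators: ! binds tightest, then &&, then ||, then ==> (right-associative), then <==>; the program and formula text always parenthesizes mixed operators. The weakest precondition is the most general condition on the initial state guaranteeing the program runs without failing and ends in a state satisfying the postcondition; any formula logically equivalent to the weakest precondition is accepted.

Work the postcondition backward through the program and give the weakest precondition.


Working backward. After the program, c && d must hold.
Before skip: c && d
Before skip: c && d
Before c := y: y && d
Answer: WP = y && d


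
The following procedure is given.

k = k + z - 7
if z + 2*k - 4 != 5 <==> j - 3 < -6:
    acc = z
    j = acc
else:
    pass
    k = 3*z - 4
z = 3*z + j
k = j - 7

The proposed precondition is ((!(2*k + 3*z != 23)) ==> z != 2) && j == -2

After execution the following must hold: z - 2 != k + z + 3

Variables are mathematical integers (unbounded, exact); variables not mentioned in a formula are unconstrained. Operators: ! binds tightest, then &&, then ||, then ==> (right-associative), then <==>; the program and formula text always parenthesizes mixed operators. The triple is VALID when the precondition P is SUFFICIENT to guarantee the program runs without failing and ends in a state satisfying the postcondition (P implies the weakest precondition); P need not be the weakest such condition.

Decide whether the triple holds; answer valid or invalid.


Working backward. After the program, the postcondition z - 2 != k + z + 3 must hold; in canonical form it is k != -5.
Before k := j - 7: j != 2
Before z := 3*z + j: j != 2
Then branch requires z != 2; else branch requires j != 2.
Before the if: ((2*k + z != 9 <==> j < -3) ==> z != 2) && ((!(2*k + z != 9 <==> j < -3)) ==> j != 2)
Before k := k + z - 7: ((2*k + 3*z != 23 <==> j < -3) ==> z != 2) && ((!(2*k + 3*z != 23 <==> j < -3)) ==> j != 2)
The weakest precondition is ((2*k + 3*z != 23 <==> j < -3) ==> z != 2) && ((!(2*k + 3*z != 23 <==> j < -3)) ==> j != 2).
Check whether ((!(2*k + 3*z != 23)) ==> z != 2) && j == -2 implies it.
Every state satisfying the precondition satisfies the weakest precondition: the implication holds.
Answer: valid


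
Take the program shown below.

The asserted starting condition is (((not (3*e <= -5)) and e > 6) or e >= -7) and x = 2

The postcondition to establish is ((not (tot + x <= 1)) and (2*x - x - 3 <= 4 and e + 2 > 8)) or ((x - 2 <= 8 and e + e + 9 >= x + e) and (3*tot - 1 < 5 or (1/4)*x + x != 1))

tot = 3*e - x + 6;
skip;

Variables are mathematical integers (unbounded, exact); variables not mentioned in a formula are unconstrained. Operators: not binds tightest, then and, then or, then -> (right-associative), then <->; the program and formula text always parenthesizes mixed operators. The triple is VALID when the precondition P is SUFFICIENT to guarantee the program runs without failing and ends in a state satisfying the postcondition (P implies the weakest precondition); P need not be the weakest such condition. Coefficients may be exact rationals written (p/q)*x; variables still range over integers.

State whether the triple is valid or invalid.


Working backward. After the program, the postcondition ((not (tot + x <= 1)) and (2*x - x - 3 <= 4 and e + 2 > 8)) or ((x - 2 <= 8 and e + e + 9 >= x + e) and (3*tot - 1 < 5 or (1/4)*x + x != 1)) must hold; in canonical form it is ((not (tot + x <= 1)) and x <= 7 and e > 6) or (x <= 10 and e >= x - 9 and (3*tot < 6 or (5/4)*x != 1)).
Before skip: ((not (tot + x <= 1)) and x <= 7 and e > 6) or (x <= 10 and e >= x - 9 and (3*tot < 6 or (5/4)*x != 1))
Before tot := 3*e - x + 6: ((not (3*e <= -5)) and x <= 7 and e > 6) or (x <= 10 and e >= x - 9 and (9*e < 3*x - 12 or (5/4)*x != 1))
The weakest precondition is ((not (3*e <= -5)) and x <= 7 and e > 6) or (x <= 10 and e >= x - 9 and (9*e < 3*x - 12 or (5/4)*x != 1)).
Check whether (((not (3*e <= -5)) and e > 6) or e >= -7) and x = 2 implies it.
Every state satisfying the precondition satisfies the weakest precondition: the implication holds.
Answer: valid


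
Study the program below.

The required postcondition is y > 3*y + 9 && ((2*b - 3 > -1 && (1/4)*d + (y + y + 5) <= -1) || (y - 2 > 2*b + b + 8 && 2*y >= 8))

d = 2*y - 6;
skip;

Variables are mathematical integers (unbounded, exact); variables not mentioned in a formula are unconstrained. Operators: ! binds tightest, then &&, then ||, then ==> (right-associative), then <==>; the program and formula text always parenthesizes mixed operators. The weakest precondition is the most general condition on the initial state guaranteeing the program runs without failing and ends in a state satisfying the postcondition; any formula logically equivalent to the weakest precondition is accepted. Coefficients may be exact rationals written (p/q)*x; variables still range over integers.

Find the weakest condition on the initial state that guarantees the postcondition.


Working backward. After the program, the postcondition y > 3*y + 9 && ((2*b - 3 > -1 && (1/4)*d + (y + y + 5) <= -1) || (y - 2 > 2*b + b + 8 && 2*y >= 8)) must hold; in canonical form it is 2*y < -9 && ((2*b > 2 && (1/4)*d + 2*y <= -6) || (y > 3*b + 10 && 2*y >= 8)).
Before skip: 2*y < -9 && ((2*b > 2 && (1/4)*d + 2*y <= -6) || (y > 3*b + 10 && 2*y >= 8))
Before d := 2*y - 6: 2*y < -9 && ((2*b > 2 && (5/2)*y <= -9/2) || (y > 3*b + 10 && 2*y >= 8))
Answer: WP = 2*y < -9 && ((2*b > 2 && (5/2)*y <= -9/2) || (y > 3*b + 10 && 2*y >= 8))


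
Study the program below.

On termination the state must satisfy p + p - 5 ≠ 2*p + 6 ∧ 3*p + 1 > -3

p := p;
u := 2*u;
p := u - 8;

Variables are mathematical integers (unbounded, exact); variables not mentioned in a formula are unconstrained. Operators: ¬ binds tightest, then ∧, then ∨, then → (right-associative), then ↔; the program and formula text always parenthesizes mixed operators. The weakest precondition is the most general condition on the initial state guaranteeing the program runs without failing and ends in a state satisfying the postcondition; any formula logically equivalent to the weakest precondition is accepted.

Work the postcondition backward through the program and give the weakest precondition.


Working backward. After the program, the postcondition p + p - 5 ≠ 2*p + 6 ∧ 3*p + 1 > -3 must hold; in canonical form it is 3*p > -4.
Before p := u - 8: 3*u > 20
Before u := 2*u: 6*u > 20
Before p := p: 6*u > 20
Answer: WP = 6*u > 20


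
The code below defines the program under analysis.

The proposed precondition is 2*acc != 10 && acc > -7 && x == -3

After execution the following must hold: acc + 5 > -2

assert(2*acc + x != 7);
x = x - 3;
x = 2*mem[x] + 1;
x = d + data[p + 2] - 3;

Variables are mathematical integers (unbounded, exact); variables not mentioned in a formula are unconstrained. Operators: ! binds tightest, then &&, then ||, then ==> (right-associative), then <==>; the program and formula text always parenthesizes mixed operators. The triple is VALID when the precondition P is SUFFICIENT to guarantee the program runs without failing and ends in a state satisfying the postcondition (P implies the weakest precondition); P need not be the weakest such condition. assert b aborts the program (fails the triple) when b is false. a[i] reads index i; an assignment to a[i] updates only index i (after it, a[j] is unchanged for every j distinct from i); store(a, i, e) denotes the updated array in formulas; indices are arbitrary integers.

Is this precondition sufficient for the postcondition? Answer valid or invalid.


Working backward. After the program, the postcondition acc + 5 > -2 must hold; in canonical form it is acc > -7.
Before x := d + data[p + 2] - 3: acc > -7
Before x := 2*mem[x] + 1: acc > -7
Before x := x - 3: acc > -7
Before assert 2*acc + x != 7: 2*acc + x != 7 && acc > -7
The weakest precondition is 2*acc + x != 7 && acc > -7.
Check whether 2*acc != 10 && acc > -7 && x == -3 implies it.
Every state satisfying the precondition satisfies the weakest precondition: the implication holds.
Answer: valid


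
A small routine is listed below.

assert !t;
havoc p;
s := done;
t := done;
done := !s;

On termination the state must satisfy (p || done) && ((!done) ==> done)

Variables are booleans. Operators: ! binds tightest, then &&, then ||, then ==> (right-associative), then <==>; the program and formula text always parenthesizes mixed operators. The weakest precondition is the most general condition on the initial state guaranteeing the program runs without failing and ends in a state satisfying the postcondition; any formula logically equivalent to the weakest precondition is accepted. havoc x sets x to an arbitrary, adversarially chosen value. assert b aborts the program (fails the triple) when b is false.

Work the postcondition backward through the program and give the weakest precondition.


Working backward. After the program, (p || done) && ((!done) ==> done) must hold.
Before done := !s: (p || (!s)) && (s ==> (!s))
Before t := done: (p || (!s)) && (s ==> (!s))
Before s := done: (p || (!done)) && (done ==> (!done))
Before havoc p: (done ==> (!done)) && (!done)
Before assert !t: (!t) && (done ==> (!done)) && (!done)
Answer: WP = (!t) && (done ==> (!done)) && (!done)


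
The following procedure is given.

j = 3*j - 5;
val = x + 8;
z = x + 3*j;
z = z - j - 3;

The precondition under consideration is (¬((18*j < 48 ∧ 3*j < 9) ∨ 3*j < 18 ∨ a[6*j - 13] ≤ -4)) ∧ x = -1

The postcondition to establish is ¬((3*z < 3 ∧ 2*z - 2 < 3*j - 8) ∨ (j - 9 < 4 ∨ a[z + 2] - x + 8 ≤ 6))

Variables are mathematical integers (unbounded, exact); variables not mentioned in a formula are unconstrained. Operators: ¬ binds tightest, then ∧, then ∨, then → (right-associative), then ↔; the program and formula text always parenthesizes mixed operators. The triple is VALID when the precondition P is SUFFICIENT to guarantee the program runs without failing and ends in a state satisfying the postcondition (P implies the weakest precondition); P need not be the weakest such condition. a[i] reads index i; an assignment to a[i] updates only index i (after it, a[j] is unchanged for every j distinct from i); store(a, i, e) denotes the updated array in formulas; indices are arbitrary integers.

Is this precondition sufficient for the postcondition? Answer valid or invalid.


Working backward. After the program, the postcondition ¬((3*z < 3 ∧ 2*z - 2 < 3*j - 8) ∨ (j - 9 < 4 ∨ a[z + 2] - x + 8 ≤ 6)) must hold; in canonical form it is ¬((3*z < 3 ∧ 2*z < 3*j - 6) ∨ j < 13 ∨ a[z + 2] ≤ x - 2).
Before z := z - j - 3: ¬((3*z < 3*j + 12 ∧ 2*z < 5*j) ∨ j < 13 ∨ a[-j + z - 1] ≤ x - 2)
Before z := x + 3*j: ¬((6*j + 3*x < 12 ∧ j + 2*x < 0) ∨ j < 13 ∨ a[2*j + x - 1] ≤ x - 2)
Before val := x + 8: ¬((6*j + 3*x < 12 ∧ j + 2*x < 0) ∨ j < 13 ∨ a[2*j + x - 1] ≤ x - 2)
Before j := 3*j - 5: ¬((18*j + 3*x < 42 ∧ 3*j + 2*x < 5) ∨ 3*j < 18 ∨ a[6*j + x - 11] ≤ x - 2)
The weakest precondition is ¬((18*j + 3*x < 42 ∧ 3*j + 2*x < 5) ∨ 3*j < 18 ∨ a[6*j + x - 11] ≤ x - 2).
Check whether (¬((18*j < 48 ∧ 3*j < 9) ∨ 3*j < 18 ∨ a[6*j - 13] ≤ -4)) ∧ x = -1 implies it.
Countermodel: at the initial state a = {[23] = 0, [24] = -3, elsewhere -3}, j = 6, x = -1, the precondition holds but the weakest precondition fails.
Answer: invalid


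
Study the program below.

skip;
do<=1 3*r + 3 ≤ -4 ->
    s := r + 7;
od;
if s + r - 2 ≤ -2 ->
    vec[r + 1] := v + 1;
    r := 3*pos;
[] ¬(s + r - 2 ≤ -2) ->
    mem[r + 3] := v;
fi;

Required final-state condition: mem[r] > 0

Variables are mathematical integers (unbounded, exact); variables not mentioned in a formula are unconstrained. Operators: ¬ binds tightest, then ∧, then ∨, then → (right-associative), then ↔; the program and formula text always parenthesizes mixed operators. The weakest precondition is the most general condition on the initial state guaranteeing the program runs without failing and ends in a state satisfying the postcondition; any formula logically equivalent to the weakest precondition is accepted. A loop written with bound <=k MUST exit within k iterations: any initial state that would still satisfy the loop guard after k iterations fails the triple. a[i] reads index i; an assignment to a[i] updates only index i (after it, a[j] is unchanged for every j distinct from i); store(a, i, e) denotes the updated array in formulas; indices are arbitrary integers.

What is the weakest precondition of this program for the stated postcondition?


Working backward. After the program, mem[r] > 0 must hold.
Then branch requires mem[3*pos] > 0; else branch requires store(mem, r + 3, v)[r] > 0.
Before the if: (r + s ≤ 0 → mem[3*pos] > 0) ∧ ((¬(r + s ≤ 0)) → store(mem, r + 3, v)[r] > 0)
Before the loop (bound <=1), unroll the exhaustion recursion (WP_0 = exit-now case; WP_j = one more guarded iteration, up to j = 1):
  WP_0: (¬(3*r ≤ -7)) ∧ (r + s ≤ 0 → mem[3*pos] > 0) ∧ ((¬(r + s ≤ 0)) → store(mem, r + 3, v)[r] > 0)
  WP_1: (3*r ≤ -7 → ((¬(3*r ≤ -7)) ∧ (2*r ≤ -7 → mem[3*pos] > 0) ∧ ((¬(2*r ≤ -7)) → store(mem, r + 3, v)[r] > 0))) ∧ ((¬(3*r ≤ -7)) → ((r + s ≤ 0 → mem[3*pos] > 0) ∧ ((¬(r + s ≤ 0)) → store(mem, r + 3, v)[r] > 0)))
So before the loop: (3*r ≤ -7 → ((¬(3*r ≤ -7)) ∧ (2*r ≤ -7 → mem[3*pos] > 0) ∧ ((¬(2*r ≤ -7)) → store(mem, r + 3, v)[r] > 0))) ∧ ((¬(3*r ≤ -7)) → ((r + s ≤ 0 → mem[3*pos] > 0) ∧ ((¬(r + s ≤ 0)) → store(mem, r + 3, v)[r] > 0)))
Before skip: (3*r ≤ -7 → ((¬(3*r ≤ -7)) ∧ (2*r ≤ -7 → mem[3*pos] > 0) ∧ ((¬(2*r ≤ -7)) → store(mem, r + 3, v)[r] > 0))) ∧ ((¬(3*r ≤ -7)) → ((r + s ≤ 0 → mem[3*pos] > 0) ∧ ((¬(r + s ≤ 0)) → store(mem, r + 3, v)[r] > 0)))
Answer: WP = (3*r ≤ -7 → ((¬(3*r ≤ -7)) ∧ (2*r ≤ -7 → mem[3*pos] > 0) ∧ ((¬(2*r ≤ -7)) → store(mem, r + 3, v)[r] > 0))) ∧ ((¬(3*r ≤ -7)) → ((r + s ≤ 0 → mem[3*pos] > 0) ∧ ((¬(r + s ≤ 0)) → store(mem, r + 3, v)[r] > 0)))


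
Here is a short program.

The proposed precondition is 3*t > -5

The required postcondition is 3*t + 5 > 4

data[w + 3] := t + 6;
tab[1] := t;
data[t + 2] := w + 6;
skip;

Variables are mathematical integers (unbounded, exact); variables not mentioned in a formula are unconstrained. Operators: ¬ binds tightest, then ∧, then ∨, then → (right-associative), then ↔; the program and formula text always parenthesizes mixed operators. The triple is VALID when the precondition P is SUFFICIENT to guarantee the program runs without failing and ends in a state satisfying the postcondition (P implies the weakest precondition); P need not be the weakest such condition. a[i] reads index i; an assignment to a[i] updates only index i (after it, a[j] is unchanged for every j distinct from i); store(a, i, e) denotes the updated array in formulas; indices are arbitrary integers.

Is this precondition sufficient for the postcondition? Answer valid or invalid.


Working backward. After the program, the postcondition 3*t + 5 > 4 must hold; in canonical form it is 3*t > -1.
Before skip: 3*t > -1
Before data[t + 2] := w + 6: 3*t > -1
Before tab[1] := t: 3*t > -1
Before data[w + 3] := t + 6: 3*t > -1
The weakest precondition is 3*t > -1.
Check whether 3*t > -5 implies it.
Countermodel: at the initial state t = -1, the precondition holds but the weakest precondition fails.
Answer: invalid


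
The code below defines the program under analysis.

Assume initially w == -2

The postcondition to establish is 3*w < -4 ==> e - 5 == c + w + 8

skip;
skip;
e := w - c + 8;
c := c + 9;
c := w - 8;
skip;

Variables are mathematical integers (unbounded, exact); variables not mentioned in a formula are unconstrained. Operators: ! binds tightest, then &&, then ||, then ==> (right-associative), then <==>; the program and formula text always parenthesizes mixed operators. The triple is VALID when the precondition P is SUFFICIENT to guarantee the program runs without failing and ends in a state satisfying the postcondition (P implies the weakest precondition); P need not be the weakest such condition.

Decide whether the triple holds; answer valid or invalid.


Working backward. After the program, the postcondition 3*w < -4 ==> e - 5 == c + w + 8 must hold; in canonical form it is 3*w < -4 ==> e == c + w + 13.
Before skip: 3*w < -4 ==> e == c + w + 13
Before c := w - 8: 3*w < -4 ==> e == 2*w + 5
Before c := c + 9: 3*w < -4 ==> e == 2*w + 5
Before e := w - c + 8: 3*w < -4 ==> c + w == 3
Before skip: 3*w < -4 ==> c + w == 3
Before skip: 3*w < -4 ==> c + w == 3
The weakest precondition is 3*w < -4 ==> c + w == 3.
Check whether w == -2 implies it.
Countermodel: at the initial state c = 6, w = -2, the precondition holds but the weakest precondition fails.
Answer: invalid


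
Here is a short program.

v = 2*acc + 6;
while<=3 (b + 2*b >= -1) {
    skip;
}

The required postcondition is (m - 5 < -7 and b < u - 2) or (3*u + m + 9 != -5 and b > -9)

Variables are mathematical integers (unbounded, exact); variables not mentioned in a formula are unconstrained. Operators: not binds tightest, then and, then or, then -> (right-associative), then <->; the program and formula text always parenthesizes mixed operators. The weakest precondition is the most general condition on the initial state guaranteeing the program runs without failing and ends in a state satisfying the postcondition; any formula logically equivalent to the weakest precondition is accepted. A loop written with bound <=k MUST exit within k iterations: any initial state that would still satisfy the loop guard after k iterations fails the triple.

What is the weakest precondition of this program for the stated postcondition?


Working backward. After the program, the postcondition (m - 5 < -7 and b < u - 2) or (3*u + m + 9 != -5 and b > -9) must hold; in canonical form it is (m < -2 and b < u - 2) or (m + 3*u != -14 and b > -9).
Before the loop (bound <=3), unroll the exhaustion recursion (WP_0 = exit-now case; WP_j = one more guarded iteration, up to j = 3):
  WP_0: (not (3*b >= -1)) and ((m < -2 and b < u - 2) or (m + 3*u != -14 and b > -9))
  WP_1: (3*b >= -1 -> ((not (3*b >= -1)) and ((m < -2 and b < u - 2) or (m + 3*u != -14 and b > -9)))) and ((not (3*b >= -1)) -> ((m < -2 and b < u - 2) or (m + 3*u != -14 and b > -9)))
  WP_2: (3*b >= -1 -> ((3*b >= -1 -> ((not (3*b >= -1)) and ((m < -2 and b < u - 2) or (m + 3*u != -14 and b > -9)))) and ((not (3*b >= -1)) -> ((m < -2 and b < u - 2) or (m + 3*u != -14 and b > -9))))) and ((not (3*b >= -1)) -> ((m < -2 and b < u - 2) or (m + 3*u != -14 and b > -9)))
  WP_3: (3*b >= -1 -> ((3*b >= -1 -> ((3*b >= -1 -> ((not (3*b >= -1)) and ((m < -2 and b < u - 2) or (m + 3*u != -14 and b > -9)))) and ((not (3*b >= -1)) -> ((m < -2 and b < u - 2) or (m + 3*u != -14 and b > -9))))) and ((not (3*b >= -1)) -> ((m < -2 and b < u - 2) or (m + 3*u != -14 and b > -9))))) and ((not (3*b >= -1)) -> ((m < -2 and b < u - 2) or (m + 3*u != -14 and b > -9)))
So before the loop: (3*b >= -1 -> ((3*b >= -1 -> ((3*b >= -1 -> ((not (3*b >= -1)) and ((m < -2 and b < u - 2) or (m + 3*u != -14 and b > -9)))) and ((not (3*b >= -1)) -> ((m < -2 and b < u - 2) or (m + 3*u != -14 and b > -9))))) and ((not (3*b >= -1)) -> ((m < -2 and b < u - 2) or (m + 3*u != -14 and b > -9))))) and ((not (3*b >= -1)) -> ((m < -2 and b < u - 2) or (m + 3*u != -14 and b > -9)))
Before v := 2*acc + 6: (3*b >= -1 -> ((3*b >= -1 -> ((3*b >= -1 -> ((not (3*b >= -1)) and ((m < -2 and b < u - 2) or (m + 3*u != -14 and b > -9)))) and ((not (3*b >= -1)) -> ((m < -2 and b < u - 2) or (m + 3*u != -14 and b > -9))))) and ((not (3*b >= -1)) -> ((m < -2 and b < u - 2) or (m + 3*u != -14 and b > -9))))) and ((not (3*b >= -1)) -> ((m < -2 and b < u - 2) or (m + 3*u != -14 and b > -9)))
Answer: WP = (3*b >= -1 -> ((3*b >= -1 -> ((3*b >= -1 -> ((not (3*b >= -1)) and ((m < -2 and b < u - 2) or (m + 3*u != -14 and b > -9)))) and ((not (3*b >= -1)) -> ((m < -2 and b < u - 2) or (m + 3*u != -14 and b > -9))))) and ((not (3*b >= -1)) -> ((m < -2 and b < u - 2) or (m + 3*u != -14 and b > -9))))) and ((not (3*b >= -1)) -> ((m < -2 and b < u - 2) or (m + 3*u != -14 and b > -9)))


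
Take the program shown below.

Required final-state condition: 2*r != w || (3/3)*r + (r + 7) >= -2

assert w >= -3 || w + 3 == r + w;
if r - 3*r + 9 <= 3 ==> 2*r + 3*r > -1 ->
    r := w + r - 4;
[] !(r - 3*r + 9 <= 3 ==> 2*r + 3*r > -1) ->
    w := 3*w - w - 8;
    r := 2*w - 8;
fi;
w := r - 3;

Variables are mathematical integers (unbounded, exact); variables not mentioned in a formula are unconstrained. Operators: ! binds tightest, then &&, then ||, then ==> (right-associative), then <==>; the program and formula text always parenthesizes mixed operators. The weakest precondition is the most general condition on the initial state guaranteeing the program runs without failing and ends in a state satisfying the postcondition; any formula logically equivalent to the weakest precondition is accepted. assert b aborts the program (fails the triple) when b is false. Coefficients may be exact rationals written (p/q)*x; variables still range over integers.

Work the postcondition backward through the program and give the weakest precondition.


Working backward. After the program, the postcondition 2*r != w || (3/3)*r + (r + 7) >= -2 must hold; in canonical form it is 2*r != w || 2*r >= -9.
Before w := r - 3: r != -3 || 2*r >= -9
Then branch requires r + w != 1 || 2*r + 2*w >= -1; else branch requires 4*w != 21 || 8*w >= 39.
Before the if: ((2*r >= 6 ==> 5*r > -1) ==> (r + w != 1 || 2*r + 2*w >= -1)) && ((!(2*r >= 6 ==> 5*r > -1)) ==> (4*w != 21 || 8*w >= 39))
Before assert w >= -3 || w + 3 == r + w: (w >= -3 || r == 3) && ((2*r >= 6 ==> 5*r > -1) ==> (r + w != 1 || 2*r + 2*w >= -1)) && ((!(2*r >= 6 ==> 5*r > -1)) ==> (4*w != 21 || 8*w >= 39))
Answer: WP = (w >= -3 || r == 3) && ((2*r >= 6 ==> 5*r > -1) ==> (r + w != 1 || 2*r + 2*w >= -1)) && ((!(2*r >= 6 ==> 5*r > -1)) ==> (4*w != 21 || 8*w >= 39))


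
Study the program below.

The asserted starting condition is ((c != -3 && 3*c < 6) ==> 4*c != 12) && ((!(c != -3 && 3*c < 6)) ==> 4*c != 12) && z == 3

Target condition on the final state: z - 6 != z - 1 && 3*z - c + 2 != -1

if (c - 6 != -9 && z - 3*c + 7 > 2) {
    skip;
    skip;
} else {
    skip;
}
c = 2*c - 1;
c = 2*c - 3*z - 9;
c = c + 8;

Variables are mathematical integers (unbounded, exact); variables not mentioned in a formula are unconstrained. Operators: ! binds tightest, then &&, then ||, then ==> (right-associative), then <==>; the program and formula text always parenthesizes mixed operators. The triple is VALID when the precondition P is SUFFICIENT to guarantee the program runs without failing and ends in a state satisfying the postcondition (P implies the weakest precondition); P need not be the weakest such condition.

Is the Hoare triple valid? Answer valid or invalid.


Working backward. After the program, the postcondition z - 6 != z - 1 && 3*z - c + 2 != -1 must hold; in canonical form it is 3*z != c - 3.
Before c := c + 8: 3*z != c + 5
Before c := 2*c - 3*z - 9: 6*z != 2*c - 4
Before c := 2*c - 1: 6*z != 4*c - 6
Then branch requires 6*z != 4*c - 6; else branch requires 6*z != 4*c - 6.
Before the if: ((c != -3 && z > 3*c - 5) ==> 6*z != 4*c - 6) && ((!(c != -3 && z > 3*c - 5)) ==> 6*z != 4*c - 6)
The weakest precondition is ((c != -3 && z > 3*c - 5) ==> 6*z != 4*c - 6) && ((!(c != -3 && z > 3*c - 5)) ==> 6*z != 4*c - 6).
Check whether ((c != -3 && 3*c < 6) ==> 4*c != 12) && ((!(c != -3 && 3*c < 6)) ==> 4*c != 12) && z == 3 implies it.
Countermodel: at the initial state c = 6, z = 3, the precondition holds but the weakest precondition fails.
Answer: invalid


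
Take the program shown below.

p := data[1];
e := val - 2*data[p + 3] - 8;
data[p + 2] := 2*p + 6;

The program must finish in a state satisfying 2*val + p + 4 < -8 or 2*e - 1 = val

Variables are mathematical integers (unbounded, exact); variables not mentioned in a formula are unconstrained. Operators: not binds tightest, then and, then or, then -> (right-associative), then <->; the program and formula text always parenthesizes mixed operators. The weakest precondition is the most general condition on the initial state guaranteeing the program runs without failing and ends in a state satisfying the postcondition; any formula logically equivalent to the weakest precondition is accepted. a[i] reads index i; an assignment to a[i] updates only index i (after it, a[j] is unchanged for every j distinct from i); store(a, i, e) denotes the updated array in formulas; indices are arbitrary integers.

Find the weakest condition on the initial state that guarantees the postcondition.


Working backward. After the program, the postcondition 2*val + p + 4 < -8 or 2*e - 1 = val must hold; in canonical form it is p + 2*val < -12 or 2*e = val + 1.
Before data[p + 2] := 2*p + 6: p + 2*val < -12 or 2*e = val + 1
Before e := val - 2*data[p + 3] - 8: p + 2*val < -12 or val = 4*data[p + 3] + 17
Before p := data[1]: data[1] + 2*val < -12 or val = 4*data[data[1] + 3] + 17
Answer: WP = data[1] + 2*val < -12 or val = 4*data[data[1] + 3] + 17


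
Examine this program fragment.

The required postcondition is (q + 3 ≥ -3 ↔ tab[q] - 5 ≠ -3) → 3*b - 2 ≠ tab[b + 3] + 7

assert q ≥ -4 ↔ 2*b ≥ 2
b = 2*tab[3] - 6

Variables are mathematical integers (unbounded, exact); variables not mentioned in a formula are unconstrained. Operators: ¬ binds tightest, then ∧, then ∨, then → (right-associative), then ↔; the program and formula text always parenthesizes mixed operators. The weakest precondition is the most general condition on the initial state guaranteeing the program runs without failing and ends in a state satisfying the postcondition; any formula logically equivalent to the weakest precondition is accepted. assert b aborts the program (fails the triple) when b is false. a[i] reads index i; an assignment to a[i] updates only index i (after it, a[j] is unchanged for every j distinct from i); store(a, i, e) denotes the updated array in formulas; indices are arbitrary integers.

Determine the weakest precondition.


Working backward. After the program, the postcondition (q + 3 ≥ -3 ↔ tab[q] - 5 ≠ -3) → 3*b - 2 ≠ tab[b + 3] + 7 must hold; in canonical form it is (q ≥ -6 ↔ tab[q] ≠ 2) → 3*b ≠ tab[b + 3] + 9.
Before b := 2*tab[3] - 6: (q ≥ -6 ↔ tab[q] ≠ 2) → 6*tab[3] ≠ tab[2*tab[3] - 3] + 27
Before assert q ≥ -4 ↔ 2*b ≥ 2: (q ≥ -4 ↔ 2*b ≥ 2) ∧ ((q ≥ -6 ↔ tab[q] ≠ 2) → 6*tab[3] ≠ tab[2*tab[3] - 3] + 27)
Answer: WP = (q ≥ -4 ↔ 2*b ≥ 2) ∧ ((q ≥ -6 ↔ tab[q] ≠ 2) → 6*tab[3] ≠ tab[2*tab[3] - 3] + 27)


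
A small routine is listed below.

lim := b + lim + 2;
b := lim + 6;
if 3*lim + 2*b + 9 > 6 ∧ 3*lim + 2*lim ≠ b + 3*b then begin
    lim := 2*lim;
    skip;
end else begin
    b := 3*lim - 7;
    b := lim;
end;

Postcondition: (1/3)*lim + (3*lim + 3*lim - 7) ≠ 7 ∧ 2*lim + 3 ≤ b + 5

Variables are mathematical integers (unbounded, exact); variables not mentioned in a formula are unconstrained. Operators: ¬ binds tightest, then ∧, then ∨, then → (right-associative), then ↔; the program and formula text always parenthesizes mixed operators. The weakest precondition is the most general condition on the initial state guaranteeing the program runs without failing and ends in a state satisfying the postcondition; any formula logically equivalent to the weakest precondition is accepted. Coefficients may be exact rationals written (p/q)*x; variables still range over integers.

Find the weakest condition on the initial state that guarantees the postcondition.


Working backward. After the program, the postcondition (1/3)*lim + (3*lim + 3*lim - 7) ≠ 7 ∧ 2*lim + 3 ≤ b + 5 must hold; in canonical form it is (19/3)*lim ≠ 14 ∧ 2*lim ≤ b + 2.
Then branch requires (38/3)*lim ≠ 14 ∧ 4*lim ≤ b + 2; else branch requires (19/3)*lim ≠ 14 ∧ lim ≤ 2.
Before the if: ((2*b + 3*lim > -3 ∧ 5*lim ≠ 4*b) → ((38/3)*lim ≠ 14 ∧ 4*lim ≤ b + 2)) ∧ ((¬(2*b + 3*lim > -3 ∧ 5*lim ≠ 4*b)) → ((19/3)*lim ≠ 14 ∧ lim ≤ 2))
Before b := lim + 6: ((5*lim > -15 ∧ lim ≠ 24) → ((38/3)*lim ≠ 14 ∧ 3*lim ≤ 8)) ∧ ((¬(5*lim > -15 ∧ lim ≠ 24)) → ((19/3)*lim ≠ 14 ∧ lim ≤ 2))
Before lim := b + lim + 2: ((5*b + 5*lim > -25 ∧ b + lim ≠ 22) → ((38/3)*b + (38/3)*lim ≠ -34/3 ∧ 3*b + 3*lim ≤ 2)) ∧ ((¬(5*b + 5*lim > -25 ∧ b + lim ≠ 22)) → ((19/3)*b + (19/3)*lim ≠ 4/3 ∧ b + lim ≤ 0))
Answer: WP = ((5*b + 5*lim > -25 ∧ b + lim ≠ 22) → ((38/3)*b + (38/3)*lim ≠ -34/3 ∧ 3*b + 3*lim ≤ 2)) ∧ ((¬(5*b + 5*lim > -25 ∧ b + lim ≠ 22)) → ((19/3)*b + (19/3)*lim ≠ 4/3 ∧ b + lim ≤ 0))


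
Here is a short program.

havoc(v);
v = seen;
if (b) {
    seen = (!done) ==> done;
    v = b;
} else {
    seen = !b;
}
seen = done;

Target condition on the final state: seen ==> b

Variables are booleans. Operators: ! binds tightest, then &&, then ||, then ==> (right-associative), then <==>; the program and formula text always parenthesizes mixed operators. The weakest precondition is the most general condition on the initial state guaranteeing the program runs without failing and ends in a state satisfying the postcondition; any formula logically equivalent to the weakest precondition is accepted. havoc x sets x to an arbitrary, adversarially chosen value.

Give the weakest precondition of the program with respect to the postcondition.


Working backward. After the program, seen ==> b must hold.
Before seen := done: done ==> b
Then branch requires done ==> b; else branch requires done ==> b.
Before the if: (b ==> (done ==> b)) && ((!b) ==> (done ==> b))
Before v := seen: (b ==> (done ==> b)) && ((!b) ==> (done ==> b))
Before havoc v: (b ==> (done ==> b)) && ((!b) ==> (done ==> b))
Answer: WP = (b ==> (done ==> b)) && ((!b) ==> (done ==> b))


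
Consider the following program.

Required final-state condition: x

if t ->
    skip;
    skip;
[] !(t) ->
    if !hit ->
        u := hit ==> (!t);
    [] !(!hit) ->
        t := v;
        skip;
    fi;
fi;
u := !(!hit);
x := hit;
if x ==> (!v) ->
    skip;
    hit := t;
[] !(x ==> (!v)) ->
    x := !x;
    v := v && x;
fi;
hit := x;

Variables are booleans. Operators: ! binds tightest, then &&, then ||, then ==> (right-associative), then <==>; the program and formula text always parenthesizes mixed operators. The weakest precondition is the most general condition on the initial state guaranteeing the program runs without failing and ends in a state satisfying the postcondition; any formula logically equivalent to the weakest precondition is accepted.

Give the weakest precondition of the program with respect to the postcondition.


Working backward. After the program, x must hold.
Before hit := x: x
Then branch requires x; else branch requires !x.
Before the if: ((x ==> (!v)) ==> x) && ((!(x ==> (!v))) ==> (!x))
Before x := hit: ((hit ==> (!v)) ==> hit) && ((!(hit ==> (!v))) ==> (!hit))
Before u := !(!hit): ((hit ==> (!v)) ==> hit) && ((!(hit ==> (!v))) ==> (!hit))
Then branch requires ((hit ==> (!v)) ==> hit) && ((!(hit ==> (!v))) ==> (!hit)); else branch requires ((!hit) ==> (((hit ==> (!v)) ==> hit) && ((!(hit ==> (!v))) ==> (!hit)))) && (hit ==> (((hit ==> (!v)) ==> hit) && ((!(hit ==> (!v))) ==> (!hit)))).
Before the if: (t ==> (((hit ==> (!v)) ==> hit) && ((!(hit ==> (!v))) ==> (!hit)))) && ((!t) ==> (((!hit) ==> (((hit ==> (!v)) ==> hit) && ((!(hit ==> (!v))) ==> (!hit)))) && (hit ==> (((hit ==> (!v)) ==> hit) && ((!(hit ==> (!v))) ==> (!hit))))))
Answer: WP = (t ==> (((hit ==> (!v)) ==> hit) && ((!(hit ==> (!v))) ==> (!hit)))) && ((!t) ==> (((!hit) ==> (((hit ==> (!v)) ==> hit) && ((!(hit ==> (!v))) ==> (!hit)))) && (hit ==> (((hit ==> (!v)) ==> hit) && ((!(hit ==> (!v))) ==> (!hit))))))


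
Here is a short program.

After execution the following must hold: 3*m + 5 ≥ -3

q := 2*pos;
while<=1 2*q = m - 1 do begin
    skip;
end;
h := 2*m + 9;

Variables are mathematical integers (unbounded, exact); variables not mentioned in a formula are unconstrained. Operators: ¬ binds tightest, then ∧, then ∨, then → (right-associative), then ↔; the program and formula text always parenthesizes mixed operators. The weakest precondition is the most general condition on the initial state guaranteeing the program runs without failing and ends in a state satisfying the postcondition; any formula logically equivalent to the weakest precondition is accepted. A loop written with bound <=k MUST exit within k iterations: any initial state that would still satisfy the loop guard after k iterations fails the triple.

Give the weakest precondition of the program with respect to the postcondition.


Working backward. After the program, the postcondition 3*m + 5 ≥ -3 must hold; in canonical form it is 3*m ≥ -8.
Before h := 2*m + 9: 3*m ≥ -8
Before the loop (bound <=1), unroll the exhaustion recursion (WP_0 = exit-now case; WP_j = one more guarded iteration, up to j = 1):
  WP_0: (¬(2*q = m - 1)) ∧ 3*m ≥ -8
  WP_1: (2*q = m - 1 → ((¬(2*q = m - 1)) ∧ 3*m ≥ -8)) ∧ ((¬(2*q = m - 1)) → 3*m ≥ -8)
So before the loop: (2*q = m - 1 → ((¬(2*q = m - 1)) ∧ 3*m ≥ -8)) ∧ ((¬(2*q = m - 1)) → 3*m ≥ -8)
Before q := 2*pos: (4*pos = m - 1 → ((¬(4*pos = m - 1)) ∧ 3*m ≥ -8)) ∧ ((¬(4*pos = m - 1)) → 3*m ≥ -8)
Answer: WP = (4*pos = m - 1 → ((¬(4*pos = m - 1)) ∧ 3*m ≥ -8)) ∧ ((¬(4*pos = m - 1)) → 3*m ≥ -8)


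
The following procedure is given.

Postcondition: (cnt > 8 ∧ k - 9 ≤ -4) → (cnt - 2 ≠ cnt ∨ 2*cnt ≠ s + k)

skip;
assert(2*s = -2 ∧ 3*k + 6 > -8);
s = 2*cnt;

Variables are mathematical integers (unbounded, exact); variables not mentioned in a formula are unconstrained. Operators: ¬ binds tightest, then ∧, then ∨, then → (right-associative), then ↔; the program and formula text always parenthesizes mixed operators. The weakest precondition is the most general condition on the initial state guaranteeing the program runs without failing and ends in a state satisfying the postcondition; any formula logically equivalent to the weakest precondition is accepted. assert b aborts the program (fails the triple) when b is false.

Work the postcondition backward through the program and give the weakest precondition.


Working backward. After the program, the postcondition (cnt > 8 ∧ k - 9 ≤ -4) → (cnt - 2 ≠ cnt ∨ 2*cnt ≠ s + k) must hold; in canonical form it is true.
Before s := 2*cnt: true
Before assert 2*s = -2 ∧ 3*k + 6 > -8: 2*s = -2 ∧ 3*k > -14
Before skip: 2*s = -2 ∧ 3*k > -14
Answer: WP = 2*s = -2 ∧ 3*k > -14


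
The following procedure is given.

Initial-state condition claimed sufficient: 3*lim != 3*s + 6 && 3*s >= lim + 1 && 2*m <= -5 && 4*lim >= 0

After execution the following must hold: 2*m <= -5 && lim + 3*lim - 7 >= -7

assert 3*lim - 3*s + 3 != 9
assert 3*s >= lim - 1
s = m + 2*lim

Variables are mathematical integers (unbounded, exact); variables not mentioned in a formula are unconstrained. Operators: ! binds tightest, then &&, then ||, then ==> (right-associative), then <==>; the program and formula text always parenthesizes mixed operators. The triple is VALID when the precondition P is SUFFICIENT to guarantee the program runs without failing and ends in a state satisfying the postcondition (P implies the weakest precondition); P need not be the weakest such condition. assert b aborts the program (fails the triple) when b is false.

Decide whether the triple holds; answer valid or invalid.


Working backward. After the program, the postcondition 2*m <= -5 && lim + 3*lim - 7 >= -7 must hold; in canonical form it is 2*m <= -5 && 4*lim >= 0.
Before s := m + 2*lim: 2*m <= -5 && 4*lim >= 0
Before assert 3*s >= lim - 1: 3*s >= lim - 1 && 2*m <= -5 && 4*lim >= 0
Before assert 3*lim - 3*s + 3 != 9: 3*lim != 3*s + 6 && 3*s >= lim - 1 && 2*m <= -5 && 4*lim >= 0
The weakest precondition is 3*lim != 3*s + 6 && 3*s >= lim - 1 && 2*m <= -5 && 4*lim >= 0.
Check whether 3*lim != 3*s + 6 && 3*s >= lim + 1 && 2*m <= -5 && 4*lim >= 0 implies it.
Every state satisfying the precondition satisfies the weakest precondition: the implication holds.
Answer: valid


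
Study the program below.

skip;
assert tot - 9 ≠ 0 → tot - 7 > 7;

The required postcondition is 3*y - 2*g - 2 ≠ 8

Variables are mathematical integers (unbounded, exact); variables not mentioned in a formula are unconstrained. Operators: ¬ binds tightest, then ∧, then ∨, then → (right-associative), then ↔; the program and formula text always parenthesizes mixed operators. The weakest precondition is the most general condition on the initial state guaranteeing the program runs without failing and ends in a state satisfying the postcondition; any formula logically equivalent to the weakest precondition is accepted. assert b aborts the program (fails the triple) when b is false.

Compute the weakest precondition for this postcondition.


Working backward. After the program, the postcondition 3*y - 2*g - 2 ≠ 8 must hold; in canonical form it is 3*y ≠ 2*g + 10.
Before assert tot - 9 ≠ 0 → tot - 7 > 7: (tot ≠ 9 → tot > 14) ∧ 3*y ≠ 2*g + 10
Before skip: (tot ≠ 9 → tot > 14) ∧ 3*y ≠ 2*g + 10
Answer: WP = (tot ≠ 9 → tot > 14) ∧ 3*y ≠ 2*g + 10


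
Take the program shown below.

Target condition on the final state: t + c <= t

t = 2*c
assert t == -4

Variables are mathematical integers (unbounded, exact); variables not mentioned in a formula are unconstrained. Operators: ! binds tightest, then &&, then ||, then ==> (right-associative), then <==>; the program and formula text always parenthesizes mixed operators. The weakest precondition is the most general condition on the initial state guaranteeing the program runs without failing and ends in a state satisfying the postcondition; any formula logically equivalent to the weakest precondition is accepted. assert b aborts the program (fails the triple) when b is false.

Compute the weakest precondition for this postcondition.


Working backward. After the program, the postcondition t + c <= t must hold; in canonical form it is c <= 0.
Before assert t == -4: t == -4 && c <= 0
Before t := 2*c: 2*c == -4 && c <= 0
Answer: WP = 2*c == -4 && c <= 0


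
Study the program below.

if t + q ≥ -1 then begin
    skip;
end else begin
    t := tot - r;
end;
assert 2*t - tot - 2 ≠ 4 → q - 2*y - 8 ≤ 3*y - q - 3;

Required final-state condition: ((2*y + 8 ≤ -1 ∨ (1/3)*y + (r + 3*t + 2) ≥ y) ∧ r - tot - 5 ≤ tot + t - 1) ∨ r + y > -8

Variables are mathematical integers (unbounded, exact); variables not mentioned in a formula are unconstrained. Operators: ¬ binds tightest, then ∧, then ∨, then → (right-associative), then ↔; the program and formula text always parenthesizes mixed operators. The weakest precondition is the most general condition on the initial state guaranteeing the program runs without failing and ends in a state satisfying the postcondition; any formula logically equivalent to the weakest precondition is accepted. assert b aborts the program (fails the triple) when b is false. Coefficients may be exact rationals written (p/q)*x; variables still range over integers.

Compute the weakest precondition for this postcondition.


Working backward. After the program, the postcondition ((2*y + 8 ≤ -1 ∨ (1/3)*y + (r + 3*t + 2) ≥ y) ∧ r - tot - 5 ≤ tot + t - 1) ∨ r + y > -8 must hold; in canonical form it is ((2*y ≤ -9 ∨ r + 3*t ≥ (2/3)*y - 2) ∧ r ≤ t + 2*tot + 4) ∨ r + y > -8.
Before assert 2*t - tot - 2 ≠ 4 → q - 2*y - 8 ≤ 3*y - q - 3: (2*t ≠ tot + 6 → 2*q ≤ 5*y + 5) ∧ (((2*y ≤ -9 ∨ r + 3*t ≥ (2/3)*y - 2) ∧ r ≤ t + 2*tot + 4) ∨ r + y > -8)
Then branch requires (2*t ≠ tot + 6 → 2*q ≤ 5*y + 5) ∧ (((2*y ≤ -9 ∨ r + 3*t ≥ (2/3)*y - 2) ∧ r ≤ t + 2*tot + 4) ∨ r + y > -8); else branch requires (tot ≠ 2*r + 6 → 2*q ≤ 5*y + 5) ∧ (((2*y ≤ -9 ∨ 3*tot ≥ 2*r + (2/3)*y - 2) ∧ 2*r ≤ 3*tot + 4) ∨ r + y > -8).
Before the if: (q + t ≥ -1 → ((2*t ≠ tot + 6 → 2*q ≤ 5*y + 5) ∧ (((2*y ≤ -9 ∨ r + 3*t ≥ (2/3)*y - 2) ∧ r ≤ t + 2*tot + 4) ∨ r + y > -8))) ∧ ((¬(q + t ≥ -1)) → ((tot ≠ 2*r + 6 → 2*q ≤ 5*y + 5) ∧ (((2*y ≤ -9 ∨ 3*tot ≥ 2*r + (2/3)*y - 2) ∧ 2*r ≤ 3*tot + 4) ∨ r + y > -8)))
Answer: WP = (q + t ≥ -1 → ((2*t ≠ tot + 6 → 2*q ≤ 5*y + 5) ∧ (((2*y ≤ -9 ∨ r + 3*t ≥ (2/3)*y - 2) ∧ r ≤ t + 2*tot + 4) ∨ r + y > -8))) ∧ ((¬(q + t ≥ -1)) → ((tot ≠ 2*r + 6 → 2*q ≤ 5*y + 5) ∧ (((2*y ≤ -9 ∨ 3*tot ≥ 2*r + (2/3)*y - 2) ∧ 2*r ≤ 3*tot + 4) ∨ r + y > -8)))
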